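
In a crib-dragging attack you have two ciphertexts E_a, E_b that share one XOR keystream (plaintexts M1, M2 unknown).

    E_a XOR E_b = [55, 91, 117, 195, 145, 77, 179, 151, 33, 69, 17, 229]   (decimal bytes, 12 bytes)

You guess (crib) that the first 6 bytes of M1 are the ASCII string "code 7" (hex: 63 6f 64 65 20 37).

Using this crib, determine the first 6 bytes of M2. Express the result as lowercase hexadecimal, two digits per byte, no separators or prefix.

Since E_a ⊕ E_b = M1 ⊕ M2, XORing with the guessed M1 bytes yields the corresponding M2 bytes: M2 = (E_a ⊕ E_b) ⊕ M1.
37 ^ 63 = 54
5b ^ 6f = 34
75 ^ 64 = 11
c3 ^ 65 = a6
91 ^ 20 = b1
4d ^ 37 = 7a

543411a6b17a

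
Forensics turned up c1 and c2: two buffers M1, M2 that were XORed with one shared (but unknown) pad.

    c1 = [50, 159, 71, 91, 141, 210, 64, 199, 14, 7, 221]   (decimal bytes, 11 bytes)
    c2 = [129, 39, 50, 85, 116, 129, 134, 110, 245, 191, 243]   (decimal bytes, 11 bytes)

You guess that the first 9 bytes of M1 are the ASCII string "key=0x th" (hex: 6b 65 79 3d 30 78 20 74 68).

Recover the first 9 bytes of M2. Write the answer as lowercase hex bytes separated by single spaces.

d8 dd 0c 33 c9 2b e6 dd 93

First, c1 ⊕ c2 = (M1 ⊕ K) ⊕ (M2 ⊕ K) = M1 ⊕ M2, so the key drops out. Then M2 = (M1 ⊕ M2) ⊕ M1 over the first 9 bytes.
byte 0: (32 xor 81) xor 6b = b3 xor 6b = d8
byte 1: (9f xor 27) xor 65 = b8 xor 65 = dd
byte 2: (47 xor 32) xor 79 = 75 xor 79 = 0c
byte 3: (5b xor 55) xor 3d = 0e xor 3d = 33
byte 4: (8d xor 74) xor 30 = f9 xor 30 = c9
byte 5: (d2 xor 81) xor 78 = 53 xor 78 = 2b
byte 6: (40 xor 86) xor 20 = c6 xor 20 = e6
byte 7: (c7 xor 6e) xor 74 = a9 xor 74 = dd
byte 8: (0e xor f5) xor 68 = fb xor 68 = 93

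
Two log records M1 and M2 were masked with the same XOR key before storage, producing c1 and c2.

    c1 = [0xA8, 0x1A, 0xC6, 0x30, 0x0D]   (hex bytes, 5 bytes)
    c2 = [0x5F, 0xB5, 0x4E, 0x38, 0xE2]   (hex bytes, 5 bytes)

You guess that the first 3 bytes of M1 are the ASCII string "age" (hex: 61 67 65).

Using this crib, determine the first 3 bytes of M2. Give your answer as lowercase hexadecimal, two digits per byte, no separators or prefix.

96c8ed

First, c1 ⊕ c2 = (M1 ⊕ K) ⊕ (M2 ⊕ K) = M1 ⊕ M2, so the key drops out. Then M2 = (M1 ⊕ M2) ⊕ M1 over the first 3 bytes.
byte 0: (a8 ^ 5f) ^ 61 = f7 ^ 61 = 96
byte 1: (1a ^ b5) ^ 67 = af ^ 67 = c8
byte 2: (c6 ^ 4e) ^ 65 = 88 ^ 65 = ed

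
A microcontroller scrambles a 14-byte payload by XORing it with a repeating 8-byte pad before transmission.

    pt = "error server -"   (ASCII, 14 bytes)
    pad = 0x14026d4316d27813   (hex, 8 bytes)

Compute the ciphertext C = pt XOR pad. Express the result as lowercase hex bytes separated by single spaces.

71 70 1f 2c 64 f2 0b 76 66 74 08 31 36 ff

The 8-byte key repeats, so the effective keystream is 14 02 6d 43 16 d2 78 13 14 02 6d 43 16 d2.
byte 0: 65 ^ 14 = 71
byte 1: 72 ^ 02 = 70
byte 2: 72 ^ 6d = 1f
byte 3: 6f ^ 43 = 2c
byte 4: 72 ^ 16 = 64
byte 5: 20 ^ d2 = f2
byte 6: 73 ^ 78 = 0b
byte 7: 65 ^ 13 = 76
byte 8: 72 ^ 14 = 66
byte 9: 76 ^ 02 = 74
byte 10: 65 ^ 6d = 08
byte 11: 72 ^ 43 = 31
byte 12: 20 ^ 16 = 36
byte 13: 2d ^ d2 = ff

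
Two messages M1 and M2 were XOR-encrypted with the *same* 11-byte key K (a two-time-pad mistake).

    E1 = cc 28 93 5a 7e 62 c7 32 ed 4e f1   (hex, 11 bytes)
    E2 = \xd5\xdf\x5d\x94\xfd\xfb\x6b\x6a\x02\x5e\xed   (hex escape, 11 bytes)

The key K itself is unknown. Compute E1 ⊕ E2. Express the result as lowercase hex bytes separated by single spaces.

E1 ⊕ E2 = (M1 ⊕ K) ⊕ (M2 ⊕ K) = M1 ⊕ M2 — the shared key cancels under XOR.
11001100 ⊕ 11010101 = 00011001
00101000 ⊕ 11011111 = 11110111
10010011 ⊕ 01011101 = 11001110
01011010 ⊕ 10010100 = 11001110
01111110 ⊕ 11111101 = 10000011
01100010 ⊕ 11111011 = 10011001
11000111 ⊕ 01101011 = 10101100
00110010 ⊕ 01101010 = 01011000
11101101 ⊕ 00000010 = 11101111
01001110 ⊕ 01011110 = 00010000
11110001 ⊕ 11101101 = 00011100

19 f7 ce ce 83 99 ac 58 ef 10 1c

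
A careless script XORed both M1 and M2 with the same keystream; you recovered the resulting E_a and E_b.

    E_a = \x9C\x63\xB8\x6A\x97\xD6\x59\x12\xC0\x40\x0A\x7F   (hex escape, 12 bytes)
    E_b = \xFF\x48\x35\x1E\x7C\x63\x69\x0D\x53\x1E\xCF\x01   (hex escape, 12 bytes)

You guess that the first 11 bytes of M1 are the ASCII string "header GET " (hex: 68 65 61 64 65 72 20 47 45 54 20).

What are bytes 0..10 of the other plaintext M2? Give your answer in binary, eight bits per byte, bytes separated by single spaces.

First, E_a ⊕ E_b = (M1 ⊕ K) ⊕ (M2 ⊕ K) = M1 ⊕ M2, so the key drops out. Then M2 = (M1 ⊕ M2) ⊕ M1 over the first 11 bytes.
byte 0: (9c ^ ff) ^ 68 = 63 ^ 68 = 0b
byte 1: (63 ^ 48) ^ 65 = 2b ^ 65 = 4e
byte 2: (b8 ^ 35) ^ 61 = 8d ^ 61 = ec
byte 3: (6a ^ 1e) ^ 64 = 74 ^ 64 = 10
byte 4: (97 ^ 7c) ^ 65 = eb ^ 65 = 8e
byte 5: (d6 ^ 63) ^ 72 = b5 ^ 72 = c7
byte 6: (59 ^ 69) ^ 20 = 30 ^ 20 = 10
byte 7: (12 ^ 0d) ^ 47 = 1f ^ 47 = 58
byte 8: (c0 ^ 53) ^ 45 = 93 ^ 45 = d6
byte 9: (40 ^ 1e) ^ 54 = 5e ^ 54 = 0a
byte 10: (0a ^ cf) ^ 20 = c5 ^ 20 = e5

00001011 01001110 11101100 00010000 10001110 11000111 00010000 01011000 11010110 00001010 11100101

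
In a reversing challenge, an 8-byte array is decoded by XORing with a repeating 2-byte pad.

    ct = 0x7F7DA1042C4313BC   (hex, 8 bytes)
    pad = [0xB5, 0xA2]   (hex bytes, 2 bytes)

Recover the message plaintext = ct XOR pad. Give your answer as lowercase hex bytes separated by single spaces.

ca df 14 a6 99 e1 a6 1e

The 2-byte key repeats, so the effective keystream is b5 a2 b5 a2 b5 a2 b5 a2.
byte 0: 127 ⊕ 181 = 202
byte 1: 125 ⊕ 162 = 223
byte 2: 161 ⊕ 181 =  20
byte 3:   4 ⊕ 162 = 166
byte 4:  44 ⊕ 181 = 153
byte 5:  67 ⊕ 162 = 225
byte 6:  19 ⊕ 181 = 166
byte 7: 188 ⊕ 162 =  30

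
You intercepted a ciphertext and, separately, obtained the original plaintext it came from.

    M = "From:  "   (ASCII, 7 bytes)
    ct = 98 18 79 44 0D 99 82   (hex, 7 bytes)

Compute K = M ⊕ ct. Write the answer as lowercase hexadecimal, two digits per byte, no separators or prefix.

Since ct = M ⊕ K, XORing both sides with M gives K = M ⊕ ct.
46 XOR 98 = de
72 XOR 18 = 6a
6f XOR 79 = 16
6d XOR 44 = 29
3a XOR 0d = 37
20 XOR 99 = b9
20 XOR 82 = a2

de6a162937b9a2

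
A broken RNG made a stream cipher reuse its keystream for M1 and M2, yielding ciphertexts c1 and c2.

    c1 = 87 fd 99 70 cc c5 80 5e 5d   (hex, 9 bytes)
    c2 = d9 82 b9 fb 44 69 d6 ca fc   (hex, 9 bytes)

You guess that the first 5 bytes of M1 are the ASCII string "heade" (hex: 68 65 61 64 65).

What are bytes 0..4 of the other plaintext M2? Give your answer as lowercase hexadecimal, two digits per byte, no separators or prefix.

First, c1 ⊕ c2 = (M1 ⊕ K) ⊕ (M2 ⊕ K) = M1 ⊕ M2, so the key drops out. Then M2 = (M1 ⊕ M2) ⊕ M1 over the first 5 bytes.
byte 0: (87 xor d9) xor 68 = 5e xor 68 = 36
byte 1: (fd xor 82) xor 65 = 7f xor 65 = 1a
byte 2: (99 xor b9) xor 61 = 20 xor 61 = 41
byte 3: (70 xor fb) xor 64 = 8b xor 64 = ef
byte 4: (cc xor 44) xor 65 = 88 xor 65 = ed

361a41efed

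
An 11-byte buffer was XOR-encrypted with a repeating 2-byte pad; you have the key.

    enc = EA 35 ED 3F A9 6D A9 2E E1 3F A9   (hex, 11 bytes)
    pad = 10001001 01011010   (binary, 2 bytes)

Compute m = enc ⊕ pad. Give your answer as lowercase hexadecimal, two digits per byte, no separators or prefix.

636f646520372074686520

The 2-byte key repeats, so the effective keystream is 89 5a 89 5a 89 5a 89 5a 89 5a 89.
byte 0: 11101010 xor 10001001 = 01100011
byte 1: 00110101 xor 01011010 = 01101111
byte 2: 11101101 xor 10001001 = 01100100
byte 3: 00111111 xor 01011010 = 01100101
byte 4: 10101001 xor 10001001 = 00100000
byte 5: 01101101 xor 01011010 = 00110111
byte 6: 10101001 xor 10001001 = 00100000
byte 7: 00101110 xor 01011010 = 01110100
byte 8: 11100001 xor 10001001 = 01101000
byte 9: 00111111 xor 01011010 = 01100101
byte 10: 10101001 xor 10001001 = 00100000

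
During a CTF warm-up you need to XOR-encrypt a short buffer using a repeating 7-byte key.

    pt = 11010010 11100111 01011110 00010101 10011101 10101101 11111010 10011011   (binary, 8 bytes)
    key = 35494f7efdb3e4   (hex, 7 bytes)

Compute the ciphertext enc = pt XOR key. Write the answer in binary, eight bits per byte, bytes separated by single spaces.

11100111 10101110 00010001 01101011 01100000 00011110 00011110 10101110

The 7-byte key repeats, so the effective keystream is 35 49 4f 7e fd b3 e4 35.
byte 0: d2 ^ 35 = e7
byte 1: e7 ^ 49 = ae
byte 2: 5e ^ 4f = 11
byte 3: 15 ^ 7e = 6b
byte 4: 9d ^ fd = 60
byte 5: ad ^ b3 = 1e
byte 6: fa ^ e4 = 1e
byte 7: 9b ^ 35 = ae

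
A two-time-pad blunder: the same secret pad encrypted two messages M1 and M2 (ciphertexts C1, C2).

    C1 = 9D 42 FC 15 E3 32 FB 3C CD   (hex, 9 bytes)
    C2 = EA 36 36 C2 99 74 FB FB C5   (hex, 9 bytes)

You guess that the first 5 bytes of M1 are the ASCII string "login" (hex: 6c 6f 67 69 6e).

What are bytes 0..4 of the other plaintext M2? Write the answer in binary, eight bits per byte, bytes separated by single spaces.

First, C1 ⊕ C2 = (M1 ⊕ K) ⊕ (M2 ⊕ K) = M1 ⊕ M2, so the key drops out. Then M2 = (M1 ⊕ M2) ⊕ M1 over the first 5 bytes.
byte 0: (9d xor ea) xor 6c = 77 xor 6c = 1b
byte 1: (42 xor 36) xor 6f = 74 xor 6f = 1b
byte 2: (fc xor 36) xor 67 = ca xor 67 = ad
byte 3: (15 xor c2) xor 69 = d7 xor 69 = be
byte 4: (e3 xor 99) xor 6e = 7a xor 6e = 14

00011011 00011011 10101101 10111110 00010100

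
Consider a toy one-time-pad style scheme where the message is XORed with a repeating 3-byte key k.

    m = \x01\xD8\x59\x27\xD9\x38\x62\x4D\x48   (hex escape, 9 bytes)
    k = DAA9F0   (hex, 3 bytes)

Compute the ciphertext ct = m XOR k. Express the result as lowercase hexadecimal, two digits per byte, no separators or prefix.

db71a9fd70c8b8e4b8

The 3-byte key repeats, so the effective keystream is da a9 f0 da a9 f0 da a9 f0.
byte 0: 00000001 ⊕ 11011010 = 11011011
byte 1: 11011000 ⊕ 10101001 = 01110001
byte 2: 01011001 ⊕ 11110000 = 10101001
byte 3: 00100111 ⊕ 11011010 = 11111101
byte 4: 11011001 ⊕ 10101001 = 01110000
byte 5: 00111000 ⊕ 11110000 = 11001000
byte 6: 01100010 ⊕ 11011010 = 10111000
byte 7: 01001101 ⊕ 10101001 = 11100100
byte 8: 01001000 ⊕ 11110000 = 10111000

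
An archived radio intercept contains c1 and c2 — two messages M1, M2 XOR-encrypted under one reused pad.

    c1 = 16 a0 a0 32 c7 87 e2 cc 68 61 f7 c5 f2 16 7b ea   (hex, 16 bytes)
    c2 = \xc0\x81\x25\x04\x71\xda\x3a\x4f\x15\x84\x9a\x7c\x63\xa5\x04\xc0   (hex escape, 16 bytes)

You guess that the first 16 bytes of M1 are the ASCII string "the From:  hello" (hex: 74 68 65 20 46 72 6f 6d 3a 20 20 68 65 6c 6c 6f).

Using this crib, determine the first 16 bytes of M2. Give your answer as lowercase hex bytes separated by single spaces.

a2 49 e0 16 f0 2f b7 ee 47 c5 4d d1 f4 df 13 45

First, c1 ⊕ c2 = (M1 ⊕ K) ⊕ (M2 ⊕ K) = M1 ⊕ M2, so the key drops out. Then M2 = (M1 ⊕ M2) ⊕ M1 over the first 16 bytes.
byte 0: (16 XOR c0) XOR 74 = d6 XOR 74 = a2
byte 1: (a0 XOR 81) XOR 68 = 21 XOR 68 = 49
byte 2: (a0 XOR 25) XOR 65 = 85 XOR 65 = e0
byte 3: (32 XOR 04) XOR 20 = 36 XOR 20 = 16
byte 4: (c7 XOR 71) XOR 46 = b6 XOR 46 = f0
byte 5: (87 XOR da) XOR 72 = 5d XOR 72 = 2f
byte 6: (e2 XOR 3a) XOR 6f = d8 XOR 6f = b7
byte 7: (cc XOR 4f) XOR 6d = 83 XOR 6d = ee
byte 8: (68 XOR 15) XOR 3a = 7d XOR 3a = 47
byte 9: (61 XOR 84) XOR 20 = e5 XOR 20 = c5
byte 10: (f7 XOR 9a) XOR 20 = 6d XOR 20 = 4d
byte 11: (c5 XOR 7c) XOR 68 = b9 XOR 68 = d1
byte 12: (f2 XOR 63) XOR 65 = 91 XOR 65 = f4
byte 13: (16 XOR a5) XOR 6c = b3 XOR 6c = df
byte 14: (7b XOR 04) XOR 6c = 7f XOR 6c = 13
byte 15: (ea XOR c0) XOR 6f = 2a XOR 6f = 45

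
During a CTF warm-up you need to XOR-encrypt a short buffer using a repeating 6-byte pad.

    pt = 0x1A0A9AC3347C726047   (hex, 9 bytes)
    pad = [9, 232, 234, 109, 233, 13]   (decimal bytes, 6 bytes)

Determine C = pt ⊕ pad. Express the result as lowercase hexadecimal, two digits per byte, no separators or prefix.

The 6-byte key repeats, so the effective keystream is 09 e8 ea 6d e9 0d 09 e8 ea.
byte 0:  26 ^   9 =  19
byte 1:  10 ^ 232 = 226
byte 2: 154 ^ 234 = 112
byte 3: 195 ^ 109 = 174
byte 4:  52 ^ 233 = 221
byte 5: 124 ^  13 = 113
byte 6: 114 ^   9 = 123
byte 7:  96 ^ 232 = 136
byte 8:  71 ^ 234 = 173

13e270aedd717b88ad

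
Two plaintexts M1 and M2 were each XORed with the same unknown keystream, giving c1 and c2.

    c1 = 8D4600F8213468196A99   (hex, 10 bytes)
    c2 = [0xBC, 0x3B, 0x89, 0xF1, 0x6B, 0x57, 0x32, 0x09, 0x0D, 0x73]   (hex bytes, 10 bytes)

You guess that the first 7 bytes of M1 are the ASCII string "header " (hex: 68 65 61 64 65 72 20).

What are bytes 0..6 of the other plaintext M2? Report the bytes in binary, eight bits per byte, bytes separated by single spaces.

First, c1 ⊕ c2 = (M1 ⊕ K) ⊕ (M2 ⊕ K) = M1 ⊕ M2, so the key drops out. Then M2 = (M1 ⊕ M2) ⊕ M1 over the first 7 bytes.
byte 0: (8d ⊕ bc) ⊕ 68 = 31 ⊕ 68 = 59
byte 1: (46 ⊕ 3b) ⊕ 65 = 7d ⊕ 65 = 18
byte 2: (00 ⊕ 89) ⊕ 61 = 89 ⊕ 61 = e8
byte 3: (f8 ⊕ f1) ⊕ 64 = 09 ⊕ 64 = 6d
byte 4: (21 ⊕ 6b) ⊕ 65 = 4a ⊕ 65 = 2f
byte 5: (34 ⊕ 57) ⊕ 72 = 63 ⊕ 72 = 11
byte 6: (68 ⊕ 32) ⊕ 20 = 5a ⊕ 20 = 7a

01011001 00011000 11101000 01101101 00101111 00010001 01111010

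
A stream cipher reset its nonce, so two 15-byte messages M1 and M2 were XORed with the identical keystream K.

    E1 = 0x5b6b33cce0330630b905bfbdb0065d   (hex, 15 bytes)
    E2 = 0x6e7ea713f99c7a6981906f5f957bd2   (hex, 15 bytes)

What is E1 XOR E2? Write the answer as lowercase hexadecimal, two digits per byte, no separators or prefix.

E1 ⊕ E2 = (M1 ⊕ K) ⊕ (M2 ⊕ K) = M1 ⊕ M2 — the shared key cancels under XOR.
byte 0: 5b XOR 6e = 35
byte 1: 6b XOR 7e = 15
byte 2: 33 XOR a7 = 94
byte 3: cc XOR 13 = df
byte 4: e0 XOR f9 = 19
byte 5: 33 XOR 9c = af
byte 6: 06 XOR 7a = 7c
byte 7: 30 XOR 69 = 59
byte 8: b9 XOR 81 = 38
byte 9: 05 XOR 90 = 95
byte 10: bf XOR 6f = d0
byte 11: bd XOR 5f = e2
byte 12: b0 XOR 95 = 25
byte 13: 06 XOR 7b = 7d
byte 14: 5d XOR d2 = 8f

351594df19af7c593895d0e2257d8f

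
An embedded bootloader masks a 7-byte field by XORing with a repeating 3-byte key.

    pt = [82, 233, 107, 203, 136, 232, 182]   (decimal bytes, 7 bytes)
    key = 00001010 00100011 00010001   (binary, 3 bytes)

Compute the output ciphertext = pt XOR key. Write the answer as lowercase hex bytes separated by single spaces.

The 3-byte key repeats, so the effective keystream is 0a 23 11 0a 23 11 0a.
byte 0:  82 XOR  10 =  88
byte 1: 233 XOR  35 = 202
byte 2: 107 XOR  17 = 122
byte 3: 203 XOR  10 = 193
byte 4: 136 XOR  35 = 171
byte 5: 232 XOR  17 = 249
byte 6: 182 XOR  10 = 188

58 ca 7a c1 ab f9 bc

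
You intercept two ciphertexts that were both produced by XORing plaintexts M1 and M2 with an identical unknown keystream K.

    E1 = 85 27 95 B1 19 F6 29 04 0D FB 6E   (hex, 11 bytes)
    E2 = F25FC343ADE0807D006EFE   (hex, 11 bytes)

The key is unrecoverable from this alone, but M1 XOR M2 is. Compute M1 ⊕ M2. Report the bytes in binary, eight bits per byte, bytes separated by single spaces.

E1 ⊕ E2 = (M1 ⊕ K) ⊕ (M2 ⊕ K) = M1 ⊕ M2 — the shared key cancels under XOR.
byte 0: 85 xor f2 = 77
byte 1: 27 xor 5f = 78
byte 2: 95 xor c3 = 56
byte 3: b1 xor 43 = f2
byte 4: 19 xor ad = b4
byte 5: f6 xor e0 = 16
byte 6: 29 xor 80 = a9
byte 7: 04 xor 7d = 79
byte 8: 0d xor 00 = 0d
byte 9: fb xor 6e = 95
byte 10: 6e xor fe = 90

01110111 01111000 01010110 11110010 10110100 00010110 10101001 01111001 00001101 10010101 10010000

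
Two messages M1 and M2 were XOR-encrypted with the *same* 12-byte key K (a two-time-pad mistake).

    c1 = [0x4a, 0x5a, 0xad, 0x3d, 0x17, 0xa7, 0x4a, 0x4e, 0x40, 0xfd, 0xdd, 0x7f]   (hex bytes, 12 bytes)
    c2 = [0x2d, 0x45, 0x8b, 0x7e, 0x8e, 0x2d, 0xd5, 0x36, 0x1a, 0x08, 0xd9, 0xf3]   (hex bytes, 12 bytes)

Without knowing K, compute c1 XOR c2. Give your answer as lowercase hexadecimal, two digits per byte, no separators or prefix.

671f2643998a9f785af5048c

c1 ⊕ c2 = (M1 ⊕ K) ⊕ (M2 ⊕ K) = M1 ⊕ M2 — the shared key cancels under XOR.
byte 0: 4a ^ 2d = 67
byte 1: 5a ^ 45 = 1f
byte 2: ad ^ 8b = 26
byte 3: 3d ^ 7e = 43
byte 4: 17 ^ 8e = 99
byte 5: a7 ^ 2d = 8a
byte 6: 4a ^ d5 = 9f
byte 7: 4e ^ 36 = 78
byte 8: 40 ^ 1a = 5a
byte 9: fd ^ 08 = f5
byte 10: dd ^ d9 = 04
byte 11: 7f ^ f3 = 8c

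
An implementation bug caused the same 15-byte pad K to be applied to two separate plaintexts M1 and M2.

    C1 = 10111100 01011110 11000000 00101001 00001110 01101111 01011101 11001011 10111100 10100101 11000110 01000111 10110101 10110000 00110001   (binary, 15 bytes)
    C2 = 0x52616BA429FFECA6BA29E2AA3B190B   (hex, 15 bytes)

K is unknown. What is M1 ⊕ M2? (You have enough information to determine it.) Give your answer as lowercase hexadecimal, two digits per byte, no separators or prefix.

ee3fab8d2790b16d068c24ed8ea93a

C1 ⊕ C2 = (M1 ⊕ K) ⊕ (M2 ⊕ K) = M1 ⊕ M2 — the shared key cancels under XOR.
byte 0: 10111100 XOR 01010010 = 11101110
byte 1: 01011110 XOR 01100001 = 00111111
byte 2: 11000000 XOR 01101011 = 10101011
byte 3: 00101001 XOR 10100100 = 10001101
byte 4: 00001110 XOR 00101001 = 00100111
byte 5: 01101111 XOR 11111111 = 10010000
byte 6: 01011101 XOR 11101100 = 10110001
byte 7: 11001011 XOR 10100110 = 01101101
byte 8: 10111100 XOR 10111010 = 00000110
byte 9: 10100101 XOR 00101001 = 10001100
byte 10: 11000110 XOR 11100010 = 00100100
byte 11: 01000111 XOR 10101010 = 11101101
byte 12: 10110101 XOR 00111011 = 10001110
byte 13: 10110000 XOR 00011001 = 10101001
byte 14: 00110001 XOR 00001011 = 00111010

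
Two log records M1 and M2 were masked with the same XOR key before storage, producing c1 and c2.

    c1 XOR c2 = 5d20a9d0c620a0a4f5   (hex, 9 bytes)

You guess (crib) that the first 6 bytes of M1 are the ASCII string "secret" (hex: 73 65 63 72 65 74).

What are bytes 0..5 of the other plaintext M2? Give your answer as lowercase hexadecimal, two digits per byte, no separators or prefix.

Since c1 ⊕ c2 = M1 ⊕ M2, XORing with the guessed M1 bytes yields the corresponding M2 bytes: M2 = (c1 ⊕ c2) ⊕ M1.
byte 0: 01011101 xor 01110011 = 00101110
byte 1: 00100000 xor 01100101 = 01000101
byte 2: 10101001 xor 01100011 = 11001010
byte 3: 11010000 xor 01110010 = 10100010
byte 4: 11000110 xor 01100101 = 10100011
byte 5: 00100000 xor 01110100 = 01010100

2e45caa2a354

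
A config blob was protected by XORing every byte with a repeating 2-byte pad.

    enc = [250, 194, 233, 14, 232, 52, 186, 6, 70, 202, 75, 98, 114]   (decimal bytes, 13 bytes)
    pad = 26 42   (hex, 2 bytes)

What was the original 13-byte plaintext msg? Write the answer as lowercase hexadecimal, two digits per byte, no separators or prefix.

dc80cf4cce769c4460886d2054

The 2-byte key repeats, so the effective keystream is 26 42 26 42 26 42 26 42 26 42 26 42 26.
byte 0: fa xor 26 = dc
byte 1: c2 xor 42 = 80
byte 2: e9 xor 26 = cf
byte 3: 0e xor 42 = 4c
byte 4: e8 xor 26 = ce
byte 5: 34 xor 42 = 76
byte 6: ba xor 26 = 9c
byte 7: 06 xor 42 = 44
byte 8: 46 xor 26 = 60
byte 9: ca xor 42 = 88
byte 10: 4b xor 26 = 6d
byte 11: 62 xor 42 = 20
byte 12: 72 xor 26 = 54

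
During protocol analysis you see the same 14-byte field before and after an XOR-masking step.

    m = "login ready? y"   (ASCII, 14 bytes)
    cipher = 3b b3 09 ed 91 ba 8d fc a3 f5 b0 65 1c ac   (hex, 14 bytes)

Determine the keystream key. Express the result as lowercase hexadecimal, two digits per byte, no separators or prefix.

Since cipher = m ⊕ key, XORing both sides with m gives key = m ⊕ cipher.
6c XOR 3b = 57
6f XOR b3 = dc
67 XOR 09 = 6e
69 XOR ed = 84
6e XOR 91 = ff
20 XOR ba = 9a
72 XOR 8d = ff
65 XOR fc = 99
61 XOR a3 = c2
64 XOR f5 = 91
79 XOR b0 = c9
3f XOR 65 = 5a
20 XOR 1c = 3c
79 XOR ac = d5

57dc6e84ff9aff99c291c95a3cd5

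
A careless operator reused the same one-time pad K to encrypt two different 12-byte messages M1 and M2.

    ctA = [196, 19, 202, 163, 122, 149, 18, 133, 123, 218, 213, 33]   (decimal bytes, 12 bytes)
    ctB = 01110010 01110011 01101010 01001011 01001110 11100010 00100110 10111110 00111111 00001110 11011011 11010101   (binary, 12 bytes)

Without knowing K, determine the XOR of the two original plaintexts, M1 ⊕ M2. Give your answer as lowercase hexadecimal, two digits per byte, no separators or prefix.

ctA ⊕ ctB = (M1 ⊕ K) ⊕ (M2 ⊕ K) = M1 ⊕ M2 — the shared key cancels under XOR.
c4 ⊕ 72 = b6
13 ⊕ 73 = 60
ca ⊕ 6a = a0
a3 ⊕ 4b = e8
7a ⊕ 4e = 34
95 ⊕ e2 = 77
12 ⊕ 26 = 34
85 ⊕ be = 3b
7b ⊕ 3f = 44
da ⊕ 0e = d4
d5 ⊕ db = 0e
21 ⊕ d5 = f4

b660a0e83477343b44d40ef4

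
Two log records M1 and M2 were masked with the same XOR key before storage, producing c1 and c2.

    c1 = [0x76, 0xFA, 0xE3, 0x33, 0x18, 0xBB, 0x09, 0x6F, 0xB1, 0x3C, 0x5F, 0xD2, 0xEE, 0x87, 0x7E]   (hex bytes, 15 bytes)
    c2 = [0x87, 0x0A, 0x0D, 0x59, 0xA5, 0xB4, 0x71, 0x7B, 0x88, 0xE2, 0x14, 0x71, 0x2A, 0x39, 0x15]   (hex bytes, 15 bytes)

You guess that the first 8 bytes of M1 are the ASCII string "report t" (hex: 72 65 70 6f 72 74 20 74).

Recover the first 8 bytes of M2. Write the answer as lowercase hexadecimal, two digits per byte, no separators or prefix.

First, c1 ⊕ c2 = (M1 ⊕ K) ⊕ (M2 ⊕ K) = M1 ⊕ M2, so the key drops out. Then M2 = (M1 ⊕ M2) ⊕ M1 over the first 8 bytes.
byte 0: (76 ⊕ 87) ⊕ 72 = f1 ⊕ 72 = 83
byte 1: (fa ⊕ 0a) ⊕ 65 = f0 ⊕ 65 = 95
byte 2: (e3 ⊕ 0d) ⊕ 70 = ee ⊕ 70 = 9e
byte 3: (33 ⊕ 59) ⊕ 6f = 6a ⊕ 6f = 05
byte 4: (18 ⊕ a5) ⊕ 72 = bd ⊕ 72 = cf
byte 5: (bb ⊕ b4) ⊕ 74 = 0f ⊕ 74 = 7b
byte 6: (09 ⊕ 71) ⊕ 20 = 78 ⊕ 20 = 58
byte 7: (6f ⊕ 7b) ⊕ 74 = 14 ⊕ 74 = 60

83959e05cf7b5860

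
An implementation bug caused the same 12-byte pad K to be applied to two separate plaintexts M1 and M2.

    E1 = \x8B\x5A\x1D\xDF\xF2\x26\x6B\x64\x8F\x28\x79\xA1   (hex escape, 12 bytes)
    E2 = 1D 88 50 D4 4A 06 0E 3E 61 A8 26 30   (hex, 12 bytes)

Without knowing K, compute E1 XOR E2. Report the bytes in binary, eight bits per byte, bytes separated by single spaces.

10010110 11010010 01001101 00001011 10111000 00100000 01100101 01011010 11101110 10000000 01011111 10010001

E1 ⊕ E2 = (M1 ⊕ K) ⊕ (M2 ⊕ K) = M1 ⊕ M2 — the shared key cancels under XOR.
8b ^ 1d = 96
5a ^ 88 = d2
1d ^ 50 = 4d
df ^ d4 = 0b
f2 ^ 4a = b8
26 ^ 06 = 20
6b ^ 0e = 65
64 ^ 3e = 5a
8f ^ 61 = ee
28 ^ a8 = 80
79 ^ 26 = 5f
a1 ^ 30 = 91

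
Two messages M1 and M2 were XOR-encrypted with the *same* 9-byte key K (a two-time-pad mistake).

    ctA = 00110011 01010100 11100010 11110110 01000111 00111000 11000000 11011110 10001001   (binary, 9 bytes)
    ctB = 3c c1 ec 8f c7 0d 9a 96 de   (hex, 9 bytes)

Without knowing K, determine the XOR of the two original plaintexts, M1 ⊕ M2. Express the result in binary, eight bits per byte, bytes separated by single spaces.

ctA ⊕ ctB = (M1 ⊕ K) ⊕ (M2 ⊕ K) = M1 ⊕ M2 — the shared key cancels under XOR.
 51 ^  60 =  15
 84 ^ 193 = 149
226 ^ 236 =  14
246 ^ 143 = 121
 71 ^ 199 = 128
 56 ^  13 =  53
192 ^ 154 =  90
222 ^ 150 =  72
137 ^ 222 =  87

00001111 10010101 00001110 01111001 10000000 00110101 01011010 01001000 01010111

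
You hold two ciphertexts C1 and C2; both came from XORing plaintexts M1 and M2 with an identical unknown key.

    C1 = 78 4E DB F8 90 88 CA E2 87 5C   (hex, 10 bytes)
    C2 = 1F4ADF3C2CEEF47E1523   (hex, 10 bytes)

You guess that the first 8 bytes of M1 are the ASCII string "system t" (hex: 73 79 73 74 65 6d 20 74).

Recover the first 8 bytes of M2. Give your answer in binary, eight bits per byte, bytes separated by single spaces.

00010100 01111101 01110111 10110000 11011001 00001011 00011110 11101000

First, C1 ⊕ C2 = (M1 ⊕ K) ⊕ (M2 ⊕ K) = M1 ⊕ M2, so the key drops out. Then M2 = (M1 ⊕ M2) ⊕ M1 over the first 8 bytes.
byte 0: (78 XOR 1f) XOR 73 = 67 XOR 73 = 14
byte 1: (4e XOR 4a) XOR 79 = 04 XOR 79 = 7d
byte 2: (db XOR df) XOR 73 = 04 XOR 73 = 77
byte 3: (f8 XOR 3c) XOR 74 = c4 XOR 74 = b0
byte 4: (90 XOR 2c) XOR 65 = bc XOR 65 = d9
byte 5: (88 XOR ee) XOR 6d = 66 XOR 6d = 0b
byte 6: (ca XOR f4) XOR 20 = 3e XOR 20 = 1e
byte 7: (e2 XOR 7e) XOR 74 = 9c XOR 74 = e8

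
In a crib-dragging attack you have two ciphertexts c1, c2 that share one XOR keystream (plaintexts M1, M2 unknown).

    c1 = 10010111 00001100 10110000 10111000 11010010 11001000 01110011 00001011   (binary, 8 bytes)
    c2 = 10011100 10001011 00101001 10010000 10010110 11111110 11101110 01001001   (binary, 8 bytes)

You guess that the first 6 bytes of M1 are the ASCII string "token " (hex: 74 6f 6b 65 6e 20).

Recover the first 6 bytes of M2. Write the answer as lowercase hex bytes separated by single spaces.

7f e8 f2 4d 2a 16

First, c1 ⊕ c2 = (M1 ⊕ K) ⊕ (M2 ⊕ K) = M1 ⊕ M2, so the key drops out. Then M2 = (M1 ⊕ M2) ⊕ M1 over the first 6 bytes.
byte 0: (97 xor 9c) xor 74 = 0b xor 74 = 7f
byte 1: (0c xor 8b) xor 6f = 87 xor 6f = e8
byte 2: (b0 xor 29) xor 6b = 99 xor 6b = f2
byte 3: (b8 xor 90) xor 65 = 28 xor 65 = 4d
byte 4: (d2 xor 96) xor 6e = 44 xor 6e = 2a
byte 5: (c8 xor fe) xor 20 = 36 xor 20 = 16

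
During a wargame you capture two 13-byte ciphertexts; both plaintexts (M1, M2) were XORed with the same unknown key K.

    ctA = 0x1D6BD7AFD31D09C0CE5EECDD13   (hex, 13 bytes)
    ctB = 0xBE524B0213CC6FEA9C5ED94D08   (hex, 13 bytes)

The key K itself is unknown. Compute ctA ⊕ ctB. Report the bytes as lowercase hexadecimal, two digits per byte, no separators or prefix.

ctA ⊕ ctB = (M1 ⊕ K) ⊕ (M2 ⊕ K) = M1 ⊕ M2 — the shared key cancels under XOR.
1d XOR be = a3
6b XOR 52 = 39
d7 XOR 4b = 9c
af XOR 02 = ad
d3 XOR 13 = c0
1d XOR cc = d1
09 XOR 6f = 66
c0 XOR ea = 2a
ce XOR 9c = 52
5e XOR 5e = 00
ec XOR d9 = 35
dd XOR 4d = 90
13 XOR 08 = 1b

a3399cadc0d1662a520035901b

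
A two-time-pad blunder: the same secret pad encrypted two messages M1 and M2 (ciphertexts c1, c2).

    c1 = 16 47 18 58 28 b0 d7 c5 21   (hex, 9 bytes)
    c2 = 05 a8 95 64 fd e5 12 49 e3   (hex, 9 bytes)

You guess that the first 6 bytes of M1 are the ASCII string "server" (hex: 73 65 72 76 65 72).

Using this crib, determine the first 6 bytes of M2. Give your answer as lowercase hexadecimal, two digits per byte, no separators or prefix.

608aff4ab027

First, c1 ⊕ c2 = (M1 ⊕ K) ⊕ (M2 ⊕ K) = M1 ⊕ M2, so the key drops out. Then M2 = (M1 ⊕ M2) ⊕ M1 over the first 6 bytes.
byte 0: (16 ^ 05) ^ 73 = 13 ^ 73 = 60
byte 1: (47 ^ a8) ^ 65 = ef ^ 65 = 8a
byte 2: (18 ^ 95) ^ 72 = 8d ^ 72 = ff
byte 3: (58 ^ 64) ^ 76 = 3c ^ 76 = 4a
byte 4: (28 ^ fd) ^ 65 = d5 ^ 65 = b0
byte 5: (b0 ^ e5) ^ 72 = 55 ^ 72 = 27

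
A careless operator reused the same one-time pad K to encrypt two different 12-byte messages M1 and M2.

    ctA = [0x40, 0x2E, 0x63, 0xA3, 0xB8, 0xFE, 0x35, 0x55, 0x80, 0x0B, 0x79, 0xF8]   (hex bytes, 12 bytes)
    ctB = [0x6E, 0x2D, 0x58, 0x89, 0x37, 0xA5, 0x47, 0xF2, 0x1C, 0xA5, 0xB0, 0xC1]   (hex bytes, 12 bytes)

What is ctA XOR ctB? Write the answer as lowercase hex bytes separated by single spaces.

ctA ⊕ ctB = (M1 ⊕ K) ⊕ (M2 ⊕ K) = M1 ⊕ M2 — the shared key cancels under XOR.
byte 0: 40 ^ 6e = 2e
byte 1: 2e ^ 2d = 03
byte 2: 63 ^ 58 = 3b
byte 3: a3 ^ 89 = 2a
byte 4: b8 ^ 37 = 8f
byte 5: fe ^ a5 = 5b
byte 6: 35 ^ 47 = 72
byte 7: 55 ^ f2 = a7
byte 8: 80 ^ 1c = 9c
byte 9: 0b ^ a5 = ae
byte 10: 79 ^ b0 = c9
byte 11: f8 ^ c1 = 39

2e 03 3b 2a 8f 5b 72 a7 9c ae c9 39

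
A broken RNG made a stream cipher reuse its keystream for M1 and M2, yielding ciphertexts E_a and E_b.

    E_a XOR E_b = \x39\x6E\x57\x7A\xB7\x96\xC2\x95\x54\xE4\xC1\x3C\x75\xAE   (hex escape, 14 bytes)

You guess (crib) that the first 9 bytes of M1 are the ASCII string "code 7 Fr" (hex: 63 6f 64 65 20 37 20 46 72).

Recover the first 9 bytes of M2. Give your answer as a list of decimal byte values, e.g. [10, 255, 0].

[90, 1, 51, 31, 151, 161, 226, 211, 38]

Since E_a ⊕ E_b = M1 ⊕ M2, XORing with the guessed M1 bytes yields the corresponding M2 bytes: M2 = (E_a ⊕ E_b) ⊕ M1.
39 ^ 63 = 5a
6e ^ 6f = 01
57 ^ 64 = 33
7a ^ 65 = 1f
b7 ^ 20 = 97
96 ^ 37 = a1
c2 ^ 20 = e2
95 ^ 46 = d3
54 ^ 72 = 26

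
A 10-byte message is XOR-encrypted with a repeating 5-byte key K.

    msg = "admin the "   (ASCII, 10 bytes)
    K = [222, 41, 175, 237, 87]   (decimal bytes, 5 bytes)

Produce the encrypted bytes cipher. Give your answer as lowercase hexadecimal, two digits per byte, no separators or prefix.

bf4dc28439fe5dc78877

The 5-byte key repeats, so the effective keystream is de 29 af ed 57 de 29 af ed 57.
byte 0: 61 XOR de = bf
byte 1: 64 XOR 29 = 4d
byte 2: 6d XOR af = c2
byte 3: 69 XOR ed = 84
byte 4: 6e XOR 57 = 39
byte 5: 20 XOR de = fe
byte 6: 74 XOR 29 = 5d
byte 7: 68 XOR af = c7
byte 8: 65 XOR ed = 88
byte 9: 20 XOR 57 = 77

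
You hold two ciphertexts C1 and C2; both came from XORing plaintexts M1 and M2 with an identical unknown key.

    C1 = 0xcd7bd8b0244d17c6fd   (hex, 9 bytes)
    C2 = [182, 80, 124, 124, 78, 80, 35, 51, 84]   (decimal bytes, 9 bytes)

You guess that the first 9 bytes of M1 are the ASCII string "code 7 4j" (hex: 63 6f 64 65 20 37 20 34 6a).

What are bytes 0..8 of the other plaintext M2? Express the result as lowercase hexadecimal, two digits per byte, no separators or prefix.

1844c0a94a2a14c1c3

First, C1 ⊕ C2 = (M1 ⊕ K) ⊕ (M2 ⊕ K) = M1 ⊕ M2, so the key drops out. Then M2 = (M1 ⊕ M2) ⊕ M1 over the first 9 bytes.
byte 0: (cd XOR b6) XOR 63 = 7b XOR 63 = 18
byte 1: (7b XOR 50) XOR 6f = 2b XOR 6f = 44
byte 2: (d8 XOR 7c) XOR 64 = a4 XOR 64 = c0
byte 3: (b0 XOR 7c) XOR 65 = cc XOR 65 = a9
byte 4: (24 XOR 4e) XOR 20 = 6a XOR 20 = 4a
byte 5: (4d XOR 50) XOR 37 = 1d XOR 37 = 2a
byte 6: (17 XOR 23) XOR 20 = 34 XOR 20 = 14
byte 7: (c6 XOR 33) XOR 34 = f5 XOR 34 = c1
byte 8: (fd XOR 54) XOR 6a = a9 XOR 6a = c3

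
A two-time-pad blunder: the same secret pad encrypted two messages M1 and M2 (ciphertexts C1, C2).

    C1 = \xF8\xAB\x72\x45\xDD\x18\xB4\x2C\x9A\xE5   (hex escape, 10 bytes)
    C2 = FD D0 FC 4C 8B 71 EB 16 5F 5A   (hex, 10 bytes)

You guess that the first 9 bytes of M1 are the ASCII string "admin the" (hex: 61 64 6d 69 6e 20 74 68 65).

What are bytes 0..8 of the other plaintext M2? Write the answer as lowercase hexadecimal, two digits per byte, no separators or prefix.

First, C1 ⊕ C2 = (M1 ⊕ K) ⊕ (M2 ⊕ K) = M1 ⊕ M2, so the key drops out. Then M2 = (M1 ⊕ M2) ⊕ M1 over the first 9 bytes.
byte 0: (f8 ^ fd) ^ 61 = 05 ^ 61 = 64
byte 1: (ab ^ d0) ^ 64 = 7b ^ 64 = 1f
byte 2: (72 ^ fc) ^ 6d = 8e ^ 6d = e3
byte 3: (45 ^ 4c) ^ 69 = 09 ^ 69 = 60
byte 4: (dd ^ 8b) ^ 6e = 56 ^ 6e = 38
byte 5: (18 ^ 71) ^ 20 = 69 ^ 20 = 49
byte 6: (b4 ^ eb) ^ 74 = 5f ^ 74 = 2b
byte 7: (2c ^ 16) ^ 68 = 3a ^ 68 = 52
byte 8: (9a ^ 5f) ^ 65 = c5 ^ 65 = a0

641fe36038492b52a0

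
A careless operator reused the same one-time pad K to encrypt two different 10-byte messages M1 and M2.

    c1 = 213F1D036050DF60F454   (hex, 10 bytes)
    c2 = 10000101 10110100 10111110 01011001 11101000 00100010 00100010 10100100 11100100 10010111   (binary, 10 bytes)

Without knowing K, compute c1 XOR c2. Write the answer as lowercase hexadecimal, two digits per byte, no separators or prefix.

c1 ⊕ c2 = (M1 ⊕ K) ⊕ (M2 ⊕ K) = M1 ⊕ M2 — the shared key cancels under XOR.
byte 0: 21 ^ 85 = a4
byte 1: 3f ^ b4 = 8b
byte 2: 1d ^ be = a3
byte 3: 03 ^ 59 = 5a
byte 4: 60 ^ e8 = 88
byte 5: 50 ^ 22 = 72
byte 6: df ^ 22 = fd
byte 7: 60 ^ a4 = c4
byte 8: f4 ^ e4 = 10
byte 9: 54 ^ 97 = c3

a48ba35a8872fdc410c3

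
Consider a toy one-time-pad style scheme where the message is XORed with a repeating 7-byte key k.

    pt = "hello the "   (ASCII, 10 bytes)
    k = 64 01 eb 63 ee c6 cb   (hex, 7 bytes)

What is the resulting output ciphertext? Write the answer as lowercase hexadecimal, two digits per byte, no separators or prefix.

The 7-byte key repeats, so the effective keystream is 64 01 eb 63 ee c6 cb 64 01 eb.
byte 0: 68 ⊕ 64 = 0c
byte 1: 65 ⊕ 01 = 64
byte 2: 6c ⊕ eb = 87
byte 3: 6c ⊕ 63 = 0f
byte 4: 6f ⊕ ee = 81
byte 5: 20 ⊕ c6 = e6
byte 6: 74 ⊕ cb = bf
byte 7: 68 ⊕ 64 = 0c
byte 8: 65 ⊕ 01 = 64
byte 9: 20 ⊕ eb = cb

0c64870f81e6bf0c64cb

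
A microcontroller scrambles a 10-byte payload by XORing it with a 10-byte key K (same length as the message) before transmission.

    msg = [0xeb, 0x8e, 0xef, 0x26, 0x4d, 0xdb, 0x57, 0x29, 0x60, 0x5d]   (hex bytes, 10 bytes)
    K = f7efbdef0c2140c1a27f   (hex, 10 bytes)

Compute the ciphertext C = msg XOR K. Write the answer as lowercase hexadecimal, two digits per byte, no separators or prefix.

1c6152c941fa17e8c222

11101011 ^ 11110111 = 00011100
10001110 ^ 11101111 = 01100001
11101111 ^ 10111101 = 01010010
00100110 ^ 11101111 = 11001001
01001101 ^ 00001100 = 01000001
11011011 ^ 00100001 = 11111010
01010111 ^ 01000000 = 00010111
00101001 ^ 11000001 = 11101000
01100000 ^ 10100010 = 11000010
01011101 ^ 01111111 = 00100010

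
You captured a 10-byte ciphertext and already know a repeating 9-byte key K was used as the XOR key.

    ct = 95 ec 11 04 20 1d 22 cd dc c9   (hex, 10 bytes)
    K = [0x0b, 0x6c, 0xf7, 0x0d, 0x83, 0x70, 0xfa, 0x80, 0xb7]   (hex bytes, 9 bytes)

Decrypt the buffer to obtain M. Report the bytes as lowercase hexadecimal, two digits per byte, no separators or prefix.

The 9-byte key repeats, so the effective keystream is 0b 6c f7 0d 83 70 fa 80 b7 0b.
byte 0: 95 xor 0b = 9e
byte 1: ec xor 6c = 80
byte 2: 11 xor f7 = e6
byte 3: 04 xor 0d = 09
byte 4: 20 xor 83 = a3
byte 5: 1d xor 70 = 6d
byte 6: 22 xor fa = d8
byte 7: cd xor 80 = 4d
byte 8: dc xor b7 = 6b
byte 9: c9 xor 0b = c2

9e80e609a36dd84d6bc2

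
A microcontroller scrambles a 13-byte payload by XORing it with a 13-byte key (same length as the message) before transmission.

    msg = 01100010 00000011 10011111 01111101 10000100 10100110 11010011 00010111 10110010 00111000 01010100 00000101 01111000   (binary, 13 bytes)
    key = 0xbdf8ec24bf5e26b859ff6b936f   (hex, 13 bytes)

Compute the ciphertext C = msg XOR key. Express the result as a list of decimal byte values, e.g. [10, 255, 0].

XOR is its own inverse, so applying the key byte-wise gives the result directly.
62 ⊕ bd = df
03 ⊕ f8 = fb
9f ⊕ ec = 73
7d ⊕ 24 = 59
84 ⊕ bf = 3b
a6 ⊕ 5e = f8
d3 ⊕ 26 = f5
17 ⊕ b8 = af
b2 ⊕ 59 = eb
38 ⊕ ff = c7
54 ⊕ 6b = 3f
05 ⊕ 93 = 96
78 ⊕ 6f = 17

[223, 251, 115, 89, 59, 248, 245, 175, 235, 199, 63, 150, 23]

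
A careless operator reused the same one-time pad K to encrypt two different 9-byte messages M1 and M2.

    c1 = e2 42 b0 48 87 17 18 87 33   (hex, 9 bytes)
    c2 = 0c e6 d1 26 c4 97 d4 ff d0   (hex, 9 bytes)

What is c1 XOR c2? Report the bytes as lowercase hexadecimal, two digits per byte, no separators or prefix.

eea4616e4380cc78e3

c1 ⊕ c2 = (M1 ⊕ K) ⊕ (M2 ⊕ K) = M1 ⊕ M2 — the shared key cancels under XOR.
e2 XOR 0c = ee
42 XOR e6 = a4
b0 XOR d1 = 61
48 XOR 26 = 6e
87 XOR c4 = 43
17 XOR 97 = 80
18 XOR d4 = cc
87 XOR ff = 78
33 XOR d0 = e3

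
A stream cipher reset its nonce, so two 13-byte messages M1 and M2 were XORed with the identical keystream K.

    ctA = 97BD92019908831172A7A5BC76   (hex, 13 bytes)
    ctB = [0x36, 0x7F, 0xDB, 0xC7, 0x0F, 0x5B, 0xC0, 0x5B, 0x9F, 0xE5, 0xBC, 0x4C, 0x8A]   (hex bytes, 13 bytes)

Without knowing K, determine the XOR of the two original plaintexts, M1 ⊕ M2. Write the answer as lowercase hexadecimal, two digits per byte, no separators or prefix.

ctA ⊕ ctB = (M1 ⊕ K) ⊕ (M2 ⊕ K) = M1 ⊕ M2 — the shared key cancels under XOR.
97 ⊕ 36 = a1
bd ⊕ 7f = c2
92 ⊕ db = 49
01 ⊕ c7 = c6
99 ⊕ 0f = 96
08 ⊕ 5b = 53
83 ⊕ c0 = 43
11 ⊕ 5b = 4a
72 ⊕ 9f = ed
a7 ⊕ e5 = 42
a5 ⊕ bc = 19
bc ⊕ 4c = f0
76 ⊕ 8a = fc

a1c249c69653434aed4219f0fc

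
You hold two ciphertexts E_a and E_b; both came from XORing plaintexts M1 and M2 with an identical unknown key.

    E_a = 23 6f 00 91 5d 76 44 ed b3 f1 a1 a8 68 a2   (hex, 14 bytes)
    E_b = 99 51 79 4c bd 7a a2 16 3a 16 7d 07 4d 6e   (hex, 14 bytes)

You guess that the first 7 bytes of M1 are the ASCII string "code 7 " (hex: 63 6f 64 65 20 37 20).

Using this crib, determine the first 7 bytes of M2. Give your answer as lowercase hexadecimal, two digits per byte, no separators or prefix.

d9511db8c03bc6

First, E_a ⊕ E_b = (M1 ⊕ K) ⊕ (M2 ⊕ K) = M1 ⊕ M2, so the key drops out. Then M2 = (M1 ⊕ M2) ⊕ M1 over the first 7 bytes.
byte 0: (23 ⊕ 99) ⊕ 63 = ba ⊕ 63 = d9
byte 1: (6f ⊕ 51) ⊕ 6f = 3e ⊕ 6f = 51
byte 2: (00 ⊕ 79) ⊕ 64 = 79 ⊕ 64 = 1d
byte 3: (91 ⊕ 4c) ⊕ 65 = dd ⊕ 65 = b8
byte 4: (5d ⊕ bd) ⊕ 20 = e0 ⊕ 20 = c0
byte 5: (76 ⊕ 7a) ⊕ 37 = 0c ⊕ 37 = 3b
byte 6: (44 ⊕ a2) ⊕ 20 = e6 ⊕ 20 = c6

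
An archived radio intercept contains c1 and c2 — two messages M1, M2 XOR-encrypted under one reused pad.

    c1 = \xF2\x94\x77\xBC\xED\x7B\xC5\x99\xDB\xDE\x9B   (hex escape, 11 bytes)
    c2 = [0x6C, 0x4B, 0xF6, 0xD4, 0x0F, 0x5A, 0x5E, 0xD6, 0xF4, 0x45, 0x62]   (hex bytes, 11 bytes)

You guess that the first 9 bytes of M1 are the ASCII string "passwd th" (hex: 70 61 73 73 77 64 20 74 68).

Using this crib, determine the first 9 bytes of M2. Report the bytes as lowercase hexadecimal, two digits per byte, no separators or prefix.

eebef21b9545bb3b47

First, c1 ⊕ c2 = (M1 ⊕ K) ⊕ (M2 ⊕ K) = M1 ⊕ M2, so the key drops out. Then M2 = (M1 ⊕ M2) ⊕ M1 over the first 9 bytes.
byte 0: (f2 xor 6c) xor 70 = 9e xor 70 = ee
byte 1: (94 xor 4b) xor 61 = df xor 61 = be
byte 2: (77 xor f6) xor 73 = 81 xor 73 = f2
byte 3: (bc xor d4) xor 73 = 68 xor 73 = 1b
byte 4: (ed xor 0f) xor 77 = e2 xor 77 = 95
byte 5: (7b xor 5a) xor 64 = 21 xor 64 = 45
byte 6: (c5 xor 5e) xor 20 = 9b xor 20 = bb
byte 7: (99 xor d6) xor 74 = 4f xor 74 = 3b
byte 8: (db xor f4) xor 68 = 2f xor 68 = 47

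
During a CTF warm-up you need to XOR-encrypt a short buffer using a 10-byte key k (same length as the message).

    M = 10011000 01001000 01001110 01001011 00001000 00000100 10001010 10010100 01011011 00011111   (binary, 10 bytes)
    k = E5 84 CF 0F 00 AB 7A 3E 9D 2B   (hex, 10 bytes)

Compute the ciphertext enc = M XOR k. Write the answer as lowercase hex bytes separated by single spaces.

152 xor 229 = 125
 72 xor 132 = 204
 78 xor 207 = 129
 75 xor  15 =  68
  8 xor   0 =   8
  4 xor 171 = 175
138 xor 122 = 240
148 xor  62 = 170
 91 xor 157 = 198
 31 xor  43 =  52

7d cc 81 44 08 af f0 aa c6 34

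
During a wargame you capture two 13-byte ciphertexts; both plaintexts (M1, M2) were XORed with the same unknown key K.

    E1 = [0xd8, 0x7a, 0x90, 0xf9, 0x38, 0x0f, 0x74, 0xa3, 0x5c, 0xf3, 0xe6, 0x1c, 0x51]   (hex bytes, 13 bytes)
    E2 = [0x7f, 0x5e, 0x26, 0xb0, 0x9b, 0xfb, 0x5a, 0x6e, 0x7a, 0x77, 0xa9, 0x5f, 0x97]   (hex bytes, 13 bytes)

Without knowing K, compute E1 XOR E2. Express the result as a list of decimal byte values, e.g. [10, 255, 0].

[167, 36, 182, 73, 163, 244, 46, 205, 38, 132, 79, 67, 198]

E1 ⊕ E2 = (M1 ⊕ K) ⊕ (M2 ⊕ K) = M1 ⊕ M2 — the shared key cancels under XOR.
byte 0: 216 ^ 127 = 167
byte 1: 122 ^  94 =  36
byte 2: 144 ^  38 = 182
byte 3: 249 ^ 176 =  73
byte 4:  56 ^ 155 = 163
byte 5:  15 ^ 251 = 244
byte 6: 116 ^  90 =  46
byte 7: 163 ^ 110 = 205
byte 8:  92 ^ 122 =  38
byte 9: 243 ^ 119 = 132
byte 10: 230 ^ 169 =  79
byte 11:  28 ^  95 =  67
byte 12:  81 ^ 151 = 198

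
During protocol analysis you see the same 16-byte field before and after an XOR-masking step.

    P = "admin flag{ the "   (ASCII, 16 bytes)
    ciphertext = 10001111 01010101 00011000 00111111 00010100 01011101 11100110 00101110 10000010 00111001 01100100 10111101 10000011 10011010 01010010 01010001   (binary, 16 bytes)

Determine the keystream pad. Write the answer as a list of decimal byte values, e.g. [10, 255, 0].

[238, 49, 117, 86, 122, 125, 128, 66, 227, 94, 31, 157, 247, 242, 55, 113]

Since ciphertext = P ⊕ pad, XORing both sides with P gives pad = P ⊕ ciphertext.
byte 0: 61 XOR 8f = ee
byte 1: 64 XOR 55 = 31
byte 2: 6d XOR 18 = 75
byte 3: 69 XOR 3f = 56
byte 4: 6e XOR 14 = 7a
byte 5: 20 XOR 5d = 7d
byte 6: 66 XOR e6 = 80
byte 7: 6c XOR 2e = 42
byte 8: 61 XOR 82 = e3
byte 9: 67 XOR 39 = 5e
byte 10: 7b XOR 64 = 1f
byte 11: 20 XOR bd = 9d
byte 12: 74 XOR 83 = f7
byte 13: 68 XOR 9a = f2
byte 14: 65 XOR 52 = 37
byte 15: 20 XOR 51 = 71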